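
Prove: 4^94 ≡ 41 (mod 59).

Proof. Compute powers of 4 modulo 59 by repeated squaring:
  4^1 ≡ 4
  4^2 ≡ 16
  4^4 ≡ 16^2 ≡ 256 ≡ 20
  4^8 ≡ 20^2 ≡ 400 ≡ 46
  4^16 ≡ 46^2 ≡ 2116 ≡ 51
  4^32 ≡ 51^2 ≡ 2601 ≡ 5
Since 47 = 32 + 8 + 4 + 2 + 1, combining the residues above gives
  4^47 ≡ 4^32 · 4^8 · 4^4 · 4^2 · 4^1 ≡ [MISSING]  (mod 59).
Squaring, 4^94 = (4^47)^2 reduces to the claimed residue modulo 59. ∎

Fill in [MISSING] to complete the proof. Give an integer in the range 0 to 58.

49

4^32 · 4^8 · 4^4 · 4^2 · 4^1 ≡ 5 · 46 · 20 · 16 · 4 = 294400.
294400 mod 59 = 49, so 4^47 ≡ 49 (mod 59).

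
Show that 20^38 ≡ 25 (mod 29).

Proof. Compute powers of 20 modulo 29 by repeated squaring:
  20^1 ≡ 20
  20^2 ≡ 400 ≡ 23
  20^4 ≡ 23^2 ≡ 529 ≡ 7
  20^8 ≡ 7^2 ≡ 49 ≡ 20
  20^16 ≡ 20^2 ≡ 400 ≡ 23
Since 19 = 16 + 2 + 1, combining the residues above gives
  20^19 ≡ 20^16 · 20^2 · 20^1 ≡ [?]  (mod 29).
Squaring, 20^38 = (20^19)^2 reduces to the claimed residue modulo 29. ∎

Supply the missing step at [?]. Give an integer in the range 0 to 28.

24

20^16 · 20^2 · 20^1 ≡ 23 · 23 · 20 = 10580.
10580 mod 29 = 24, so 20^19 ≡ 24 (mod 29).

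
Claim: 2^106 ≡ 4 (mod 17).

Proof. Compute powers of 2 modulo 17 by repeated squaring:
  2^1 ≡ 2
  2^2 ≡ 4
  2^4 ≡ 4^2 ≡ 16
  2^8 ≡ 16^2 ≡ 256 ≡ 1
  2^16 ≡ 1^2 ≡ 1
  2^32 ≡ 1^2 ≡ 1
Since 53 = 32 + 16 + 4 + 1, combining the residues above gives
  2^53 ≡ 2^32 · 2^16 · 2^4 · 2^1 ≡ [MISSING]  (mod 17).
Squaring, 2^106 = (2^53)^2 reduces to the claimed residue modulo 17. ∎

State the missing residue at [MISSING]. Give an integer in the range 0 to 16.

2^32 · 2^16 · 2^4 · 2^1 ≡ 1 · 1 · 16 · 2 = 32.
32 mod 17 = 15, so 2^53 ≡ 15 (mod 17).

15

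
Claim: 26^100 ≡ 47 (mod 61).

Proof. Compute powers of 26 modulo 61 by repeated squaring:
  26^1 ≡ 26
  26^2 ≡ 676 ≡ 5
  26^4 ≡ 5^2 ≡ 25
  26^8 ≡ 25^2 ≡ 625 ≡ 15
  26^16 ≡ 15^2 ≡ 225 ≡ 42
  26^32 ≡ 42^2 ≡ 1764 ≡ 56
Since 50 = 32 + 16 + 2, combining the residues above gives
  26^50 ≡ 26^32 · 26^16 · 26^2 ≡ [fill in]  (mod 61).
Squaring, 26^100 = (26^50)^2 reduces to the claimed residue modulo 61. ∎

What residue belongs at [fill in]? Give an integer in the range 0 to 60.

26^32 · 26^16 · 26^2 ≡ 56 · 42 · 5 = 11760.
11760 mod 61 = 48, so 26^50 ≡ 48 (mod 61).

48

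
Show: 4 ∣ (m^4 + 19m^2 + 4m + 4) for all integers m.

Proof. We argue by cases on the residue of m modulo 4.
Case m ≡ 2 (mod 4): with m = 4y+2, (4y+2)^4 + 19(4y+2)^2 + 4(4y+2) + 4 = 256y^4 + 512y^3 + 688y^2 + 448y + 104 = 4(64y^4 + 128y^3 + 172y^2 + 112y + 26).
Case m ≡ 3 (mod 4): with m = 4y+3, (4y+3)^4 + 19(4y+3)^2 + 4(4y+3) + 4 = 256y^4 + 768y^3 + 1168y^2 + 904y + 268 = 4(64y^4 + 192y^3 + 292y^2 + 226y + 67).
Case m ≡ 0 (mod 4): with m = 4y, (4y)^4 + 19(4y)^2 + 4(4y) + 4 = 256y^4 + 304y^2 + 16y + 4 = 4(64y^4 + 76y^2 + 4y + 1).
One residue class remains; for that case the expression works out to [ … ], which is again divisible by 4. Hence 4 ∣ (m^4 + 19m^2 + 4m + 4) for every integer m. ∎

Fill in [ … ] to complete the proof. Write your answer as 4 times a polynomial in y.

Only m ≡ 1 (mod 4) is unaccounted for. Put m = 4y+1:
(4y+1)^4 + 19(4y+1)^2 + 4(4y+1) + 4 expands to 256y^4 + 256y^3 + 400y^2 + 184y + 28,
and factoring out 4 leaves 4(64y^4 + 64y^3 + 100y^2 + 46y + 7).

4(64y^4 + 64y^3 + 100y^2 + 46y + 7)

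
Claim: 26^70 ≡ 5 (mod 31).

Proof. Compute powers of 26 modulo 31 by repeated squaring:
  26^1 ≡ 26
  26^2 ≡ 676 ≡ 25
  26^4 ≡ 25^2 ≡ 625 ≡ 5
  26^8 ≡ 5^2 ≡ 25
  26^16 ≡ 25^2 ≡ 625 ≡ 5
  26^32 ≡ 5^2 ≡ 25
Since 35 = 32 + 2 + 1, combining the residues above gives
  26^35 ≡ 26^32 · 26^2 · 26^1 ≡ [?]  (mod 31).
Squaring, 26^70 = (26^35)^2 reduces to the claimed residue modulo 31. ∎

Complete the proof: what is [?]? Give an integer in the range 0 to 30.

6

Multiply the listed residues: 25 · 25 · 26 = 625 → 16250.
Reducing modulo 31: 16250 = 524·31 + 6, so 26^35 ≡ 6.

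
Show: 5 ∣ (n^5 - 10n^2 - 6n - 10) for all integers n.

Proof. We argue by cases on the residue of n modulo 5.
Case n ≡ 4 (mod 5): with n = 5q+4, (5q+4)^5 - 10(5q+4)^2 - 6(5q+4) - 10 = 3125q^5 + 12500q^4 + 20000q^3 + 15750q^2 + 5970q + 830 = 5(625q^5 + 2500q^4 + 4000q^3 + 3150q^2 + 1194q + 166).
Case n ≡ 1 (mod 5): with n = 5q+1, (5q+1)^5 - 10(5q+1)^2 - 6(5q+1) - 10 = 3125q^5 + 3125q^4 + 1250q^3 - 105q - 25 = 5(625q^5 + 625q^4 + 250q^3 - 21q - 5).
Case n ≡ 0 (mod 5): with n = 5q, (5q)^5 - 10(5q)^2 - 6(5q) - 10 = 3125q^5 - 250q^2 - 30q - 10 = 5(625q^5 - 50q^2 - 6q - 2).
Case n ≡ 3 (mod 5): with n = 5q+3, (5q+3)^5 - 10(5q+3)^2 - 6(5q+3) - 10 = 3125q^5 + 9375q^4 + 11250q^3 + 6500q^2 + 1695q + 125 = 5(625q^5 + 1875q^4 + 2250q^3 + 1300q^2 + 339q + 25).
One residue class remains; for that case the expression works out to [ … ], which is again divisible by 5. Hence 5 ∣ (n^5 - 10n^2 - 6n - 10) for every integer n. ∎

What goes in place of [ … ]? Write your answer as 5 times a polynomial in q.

Only n ≡ 2 (mod 5) is unaccounted for. Put n = 5q+2:
(5q+2)^5 - 10(5q+2)^2 - 6(5q+2) - 10 expands to 3125q^5 + 6250q^4 + 5000q^3 + 1750q^2 + 170q - 30,
and factoring out 5 leaves 5(625q^5 + 1250q^4 + 1000q^3 + 350q^2 + 34q - 6).

5(625q^5 + 1250q^4 + 1000q^3 + 350q^2 + 34q - 6)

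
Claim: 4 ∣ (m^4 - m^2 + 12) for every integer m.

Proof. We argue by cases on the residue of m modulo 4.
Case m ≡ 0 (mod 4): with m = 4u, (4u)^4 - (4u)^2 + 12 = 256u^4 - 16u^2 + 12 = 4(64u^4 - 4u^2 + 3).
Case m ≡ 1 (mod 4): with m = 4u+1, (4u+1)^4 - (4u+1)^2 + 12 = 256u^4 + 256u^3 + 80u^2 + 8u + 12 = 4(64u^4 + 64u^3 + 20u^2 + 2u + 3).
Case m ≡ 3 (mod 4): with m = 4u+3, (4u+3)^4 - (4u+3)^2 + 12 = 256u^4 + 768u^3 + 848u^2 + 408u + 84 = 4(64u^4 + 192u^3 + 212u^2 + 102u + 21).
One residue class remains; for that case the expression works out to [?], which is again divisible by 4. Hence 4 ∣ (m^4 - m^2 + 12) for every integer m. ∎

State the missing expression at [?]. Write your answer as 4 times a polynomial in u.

Only m ≡ 2 (mod 4) is unaccounted for. Put m = 4u+2:
(4u+2)^4 - (4u+2)^2 + 12 expands to 256u^4 + 512u^3 + 368u^2 + 112u + 24,
and factoring out 4 leaves 4(64u^4 + 128u^3 + 92u^2 + 28u + 6).

4(64u^4 + 128u^3 + 92u^2 + 28u + 6)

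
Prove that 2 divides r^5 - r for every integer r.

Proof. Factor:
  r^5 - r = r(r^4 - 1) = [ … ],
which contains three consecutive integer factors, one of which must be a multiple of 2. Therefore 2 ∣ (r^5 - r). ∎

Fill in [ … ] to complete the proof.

(r - 1)r(r + 1)(r^2 + 1)

r^4 - 1 = (r^2 - 1)(r^2 + 1), and r^2 - 1 = (r-1)(r+1).
So r(r^4 - 1) = (r - 1)r(r + 1)(r^2 + 1).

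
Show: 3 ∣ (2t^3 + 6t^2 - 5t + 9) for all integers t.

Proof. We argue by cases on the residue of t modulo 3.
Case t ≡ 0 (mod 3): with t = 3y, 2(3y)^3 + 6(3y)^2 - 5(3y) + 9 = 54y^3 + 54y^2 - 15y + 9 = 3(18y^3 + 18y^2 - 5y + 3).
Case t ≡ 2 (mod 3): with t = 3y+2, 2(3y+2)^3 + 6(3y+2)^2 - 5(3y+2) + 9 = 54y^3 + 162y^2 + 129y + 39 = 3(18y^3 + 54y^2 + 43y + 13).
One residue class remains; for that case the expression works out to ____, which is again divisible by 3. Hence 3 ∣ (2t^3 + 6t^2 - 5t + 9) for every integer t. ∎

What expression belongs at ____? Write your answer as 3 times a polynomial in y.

3(18y^3 + 36y^2 + 13y + 4)

The residues treated are {0, 2}, so the missing case is t ≡ 1 (mod 3); write t = 3y+1.
Then 2(3y+1)^3 + 6(3y+1)^2 - 5(3y+1) + 9 = 54y^3 + 108y^2 + 39y + 12 = 3(18y^3 + 36y^2 + 13y + 4).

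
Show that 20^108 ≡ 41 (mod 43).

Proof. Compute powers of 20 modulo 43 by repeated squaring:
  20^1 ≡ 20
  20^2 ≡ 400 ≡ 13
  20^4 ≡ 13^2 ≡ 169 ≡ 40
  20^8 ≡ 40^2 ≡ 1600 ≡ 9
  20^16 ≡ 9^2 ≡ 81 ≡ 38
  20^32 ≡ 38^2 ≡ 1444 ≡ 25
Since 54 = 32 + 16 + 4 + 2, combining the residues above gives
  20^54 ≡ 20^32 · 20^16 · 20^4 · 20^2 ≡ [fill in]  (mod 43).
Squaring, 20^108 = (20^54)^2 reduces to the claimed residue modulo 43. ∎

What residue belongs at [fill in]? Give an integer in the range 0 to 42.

20^32 · 20^16 · 20^4 · 20^2 ≡ 25 · 38 · 40 · 13 = 494000.
494000 mod 43 = 16, so 20^54 ≡ 16 (mod 43).

16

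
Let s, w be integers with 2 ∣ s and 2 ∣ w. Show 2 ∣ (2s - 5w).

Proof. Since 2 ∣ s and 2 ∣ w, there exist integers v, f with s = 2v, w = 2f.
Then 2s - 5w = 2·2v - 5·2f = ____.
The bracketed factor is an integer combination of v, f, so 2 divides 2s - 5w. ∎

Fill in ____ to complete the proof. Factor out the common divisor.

Pull the common 2 out of every term: 2·2v - 5·2f = 2(-5f + 2v).
-5f + 2v is an integer, which exhibits the divisibility.

2(-5f + 2v)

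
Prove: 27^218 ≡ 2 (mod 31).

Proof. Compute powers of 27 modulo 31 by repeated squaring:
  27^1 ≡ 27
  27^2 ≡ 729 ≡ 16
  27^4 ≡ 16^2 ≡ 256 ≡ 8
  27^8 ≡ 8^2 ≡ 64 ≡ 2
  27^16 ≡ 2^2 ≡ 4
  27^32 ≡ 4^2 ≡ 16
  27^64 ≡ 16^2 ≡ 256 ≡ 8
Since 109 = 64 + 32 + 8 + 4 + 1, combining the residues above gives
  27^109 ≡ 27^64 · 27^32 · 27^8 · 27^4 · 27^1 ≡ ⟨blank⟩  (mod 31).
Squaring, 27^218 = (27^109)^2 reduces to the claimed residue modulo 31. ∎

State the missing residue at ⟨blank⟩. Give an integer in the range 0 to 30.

27^64 · 27^32 · 27^8 · 27^4 · 27^1 ≡ 8 · 16 · 2 · 8 · 27 = 55296.
55296 mod 31 = 23, so 27^109 ≡ 23 (mod 31).

23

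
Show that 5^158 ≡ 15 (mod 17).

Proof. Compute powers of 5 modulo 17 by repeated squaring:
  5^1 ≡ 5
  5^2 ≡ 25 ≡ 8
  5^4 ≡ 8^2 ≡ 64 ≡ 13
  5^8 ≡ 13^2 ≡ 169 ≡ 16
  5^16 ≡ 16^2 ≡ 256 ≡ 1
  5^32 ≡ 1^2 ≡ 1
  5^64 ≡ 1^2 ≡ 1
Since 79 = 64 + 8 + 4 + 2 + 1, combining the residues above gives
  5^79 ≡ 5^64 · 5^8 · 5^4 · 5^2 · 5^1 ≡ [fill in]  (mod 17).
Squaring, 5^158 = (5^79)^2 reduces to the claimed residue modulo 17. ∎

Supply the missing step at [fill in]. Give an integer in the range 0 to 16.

7

5^64 · 5^8 · 5^4 · 5^2 · 5^1 ≡ 1 · 16 · 13 · 8 · 5 = 8320.
8320 mod 17 = 7, so 5^79 ≡ 7 (mod 17).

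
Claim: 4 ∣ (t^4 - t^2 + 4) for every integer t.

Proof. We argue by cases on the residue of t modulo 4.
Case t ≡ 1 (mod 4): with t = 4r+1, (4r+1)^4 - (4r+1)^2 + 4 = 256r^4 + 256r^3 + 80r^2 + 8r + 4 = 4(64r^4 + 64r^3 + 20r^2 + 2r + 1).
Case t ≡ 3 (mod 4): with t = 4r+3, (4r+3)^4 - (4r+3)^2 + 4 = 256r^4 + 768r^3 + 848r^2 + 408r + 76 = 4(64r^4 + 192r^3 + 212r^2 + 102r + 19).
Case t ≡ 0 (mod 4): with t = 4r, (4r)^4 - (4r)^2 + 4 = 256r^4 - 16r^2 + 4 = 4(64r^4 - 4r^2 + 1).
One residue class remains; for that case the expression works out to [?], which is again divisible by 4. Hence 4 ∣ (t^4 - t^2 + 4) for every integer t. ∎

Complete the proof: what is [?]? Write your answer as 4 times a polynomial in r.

4(64r^4 + 128r^3 + 92r^2 + 28r + 4)

Only t ≡ 2 (mod 4) is unaccounted for. Put t = 4r+2:
(4r+2)^4 - (4r+2)^2 + 4 expands to 256r^4 + 512r^3 + 368r^2 + 112r + 16,
and factoring out 4 leaves 4(64r^4 + 128r^3 + 92r^2 + 28r + 4).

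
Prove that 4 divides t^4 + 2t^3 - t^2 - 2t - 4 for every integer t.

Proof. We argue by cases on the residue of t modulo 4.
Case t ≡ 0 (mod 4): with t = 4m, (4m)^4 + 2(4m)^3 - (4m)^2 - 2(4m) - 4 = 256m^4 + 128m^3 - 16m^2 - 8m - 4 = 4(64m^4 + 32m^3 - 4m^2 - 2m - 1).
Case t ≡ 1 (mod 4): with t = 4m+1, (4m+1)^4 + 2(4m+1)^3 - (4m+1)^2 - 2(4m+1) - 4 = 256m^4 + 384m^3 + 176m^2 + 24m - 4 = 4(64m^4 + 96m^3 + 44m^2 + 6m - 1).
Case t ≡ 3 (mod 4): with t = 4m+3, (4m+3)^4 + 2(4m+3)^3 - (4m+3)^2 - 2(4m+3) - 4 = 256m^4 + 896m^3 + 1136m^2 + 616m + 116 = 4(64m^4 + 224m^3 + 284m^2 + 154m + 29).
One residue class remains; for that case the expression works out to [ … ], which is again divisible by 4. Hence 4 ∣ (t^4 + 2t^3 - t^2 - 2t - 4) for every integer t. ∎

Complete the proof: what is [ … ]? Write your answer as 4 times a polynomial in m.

The residues treated are {0, 1, 3}, so the missing case is t ≡ 2 (mod 4); write t = 4m+2.
Then (4m+2)^4 + 2(4m+2)^3 - (4m+2)^2 - 2(4m+2) - 4 = 256m^4 + 640m^3 + 560m^2 + 200m + 20 = 4(64m^4 + 160m^3 + 140m^2 + 50m + 5).

4(64m^4 + 160m^3 + 140m^2 + 50m + 5)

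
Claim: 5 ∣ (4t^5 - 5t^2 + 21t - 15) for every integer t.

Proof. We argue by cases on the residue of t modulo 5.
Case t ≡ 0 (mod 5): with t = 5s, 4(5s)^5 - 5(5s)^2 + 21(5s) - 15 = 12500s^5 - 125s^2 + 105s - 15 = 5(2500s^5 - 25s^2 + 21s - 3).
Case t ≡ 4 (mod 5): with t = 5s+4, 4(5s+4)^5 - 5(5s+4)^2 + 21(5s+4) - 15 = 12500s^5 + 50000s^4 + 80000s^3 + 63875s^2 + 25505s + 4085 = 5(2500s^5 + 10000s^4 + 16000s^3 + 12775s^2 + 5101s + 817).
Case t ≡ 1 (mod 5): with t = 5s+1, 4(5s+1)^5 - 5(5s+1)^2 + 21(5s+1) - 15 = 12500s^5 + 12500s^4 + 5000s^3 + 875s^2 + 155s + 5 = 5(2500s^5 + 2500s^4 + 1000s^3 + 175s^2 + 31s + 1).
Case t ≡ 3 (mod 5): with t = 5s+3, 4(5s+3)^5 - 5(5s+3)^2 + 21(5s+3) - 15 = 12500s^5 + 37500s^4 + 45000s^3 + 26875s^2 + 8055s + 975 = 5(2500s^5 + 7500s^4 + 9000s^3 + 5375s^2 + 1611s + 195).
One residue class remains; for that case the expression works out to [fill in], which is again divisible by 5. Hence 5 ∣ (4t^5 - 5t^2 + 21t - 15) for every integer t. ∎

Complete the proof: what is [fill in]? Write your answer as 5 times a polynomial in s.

The residues treated are {0, 4, 1, 3}, so the missing case is t ≡ 2 (mod 5); write t = 5s+2.
Then 4(5s+2)^5 - 5(5s+2)^2 + 21(5s+2) - 15 = 12500s^5 + 25000s^4 + 20000s^3 + 7875s^2 + 1605s + 135 = 5(2500s^5 + 5000s^4 + 4000s^3 + 1575s^2 + 321s + 27).

5(2500s^5 + 5000s^4 + 4000s^3 + 1575s^2 + 321s + 27)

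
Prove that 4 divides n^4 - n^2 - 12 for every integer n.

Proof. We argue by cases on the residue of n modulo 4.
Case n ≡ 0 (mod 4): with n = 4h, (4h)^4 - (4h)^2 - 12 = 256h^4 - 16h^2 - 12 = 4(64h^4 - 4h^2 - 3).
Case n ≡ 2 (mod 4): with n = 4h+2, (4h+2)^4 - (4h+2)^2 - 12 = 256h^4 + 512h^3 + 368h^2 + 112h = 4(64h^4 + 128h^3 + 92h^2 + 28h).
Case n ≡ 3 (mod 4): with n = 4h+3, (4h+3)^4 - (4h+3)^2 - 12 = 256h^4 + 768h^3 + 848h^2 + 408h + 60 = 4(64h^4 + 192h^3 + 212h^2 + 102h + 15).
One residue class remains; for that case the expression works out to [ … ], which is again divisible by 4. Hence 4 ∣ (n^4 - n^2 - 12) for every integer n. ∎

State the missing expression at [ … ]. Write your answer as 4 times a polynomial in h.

Only n ≡ 1 (mod 4) is unaccounted for. Put n = 4h+1:
(4h+1)^4 - (4h+1)^2 - 12 expands to 256h^4 + 256h^3 + 80h^2 + 8h - 12,
and factoring out 4 leaves 4(64h^4 + 64h^3 + 20h^2 + 2h - 3).

4(64h^4 + 64h^3 + 20h^2 + 2h - 3)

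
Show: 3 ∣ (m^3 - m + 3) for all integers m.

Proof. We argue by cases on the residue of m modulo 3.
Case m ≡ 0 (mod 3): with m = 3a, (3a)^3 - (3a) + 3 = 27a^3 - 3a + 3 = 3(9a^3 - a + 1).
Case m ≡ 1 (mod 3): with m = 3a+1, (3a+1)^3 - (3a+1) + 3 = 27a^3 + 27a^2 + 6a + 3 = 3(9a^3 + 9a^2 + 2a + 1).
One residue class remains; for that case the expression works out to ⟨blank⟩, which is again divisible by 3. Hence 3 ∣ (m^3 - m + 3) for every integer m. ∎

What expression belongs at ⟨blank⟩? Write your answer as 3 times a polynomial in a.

The residues treated are {0, 1}, so the missing case is m ≡ 2 (mod 3); write m = 3a+2.
Then (3a+2)^3 - (3a+2) + 3 = 27a^3 + 54a^2 + 33a + 9 = 3(9a^3 + 18a^2 + 11a + 3).

3(9a^3 + 18a^2 + 11a + 3)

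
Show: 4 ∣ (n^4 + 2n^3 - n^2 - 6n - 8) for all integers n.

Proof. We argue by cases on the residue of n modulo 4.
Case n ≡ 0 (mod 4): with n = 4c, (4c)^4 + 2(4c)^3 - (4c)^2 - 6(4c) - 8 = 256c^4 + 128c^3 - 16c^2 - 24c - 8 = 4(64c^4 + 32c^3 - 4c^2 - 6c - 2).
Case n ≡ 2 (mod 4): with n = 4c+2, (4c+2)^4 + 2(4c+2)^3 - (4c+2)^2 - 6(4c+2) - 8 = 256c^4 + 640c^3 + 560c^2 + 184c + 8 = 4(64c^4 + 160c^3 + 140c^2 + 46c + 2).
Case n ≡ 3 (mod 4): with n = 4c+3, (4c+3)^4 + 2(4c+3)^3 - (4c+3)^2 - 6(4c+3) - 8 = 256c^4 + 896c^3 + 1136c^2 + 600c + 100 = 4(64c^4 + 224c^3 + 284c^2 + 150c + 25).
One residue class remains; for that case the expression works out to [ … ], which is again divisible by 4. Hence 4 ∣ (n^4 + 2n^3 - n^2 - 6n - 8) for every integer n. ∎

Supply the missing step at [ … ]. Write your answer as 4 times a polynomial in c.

4(64c^4 + 96c^3 + 44c^2 + 2c - 3)

Only n ≡ 1 (mod 4) is unaccounted for. Put n = 4c+1:
(4c+1)^4 + 2(4c+1)^3 - (4c+1)^2 - 6(4c+1) - 8 expands to 256c^4 + 384c^3 + 176c^2 + 8c - 12,
and factoring out 4 leaves 4(64c^4 + 96c^3 + 44c^2 + 2c - 3).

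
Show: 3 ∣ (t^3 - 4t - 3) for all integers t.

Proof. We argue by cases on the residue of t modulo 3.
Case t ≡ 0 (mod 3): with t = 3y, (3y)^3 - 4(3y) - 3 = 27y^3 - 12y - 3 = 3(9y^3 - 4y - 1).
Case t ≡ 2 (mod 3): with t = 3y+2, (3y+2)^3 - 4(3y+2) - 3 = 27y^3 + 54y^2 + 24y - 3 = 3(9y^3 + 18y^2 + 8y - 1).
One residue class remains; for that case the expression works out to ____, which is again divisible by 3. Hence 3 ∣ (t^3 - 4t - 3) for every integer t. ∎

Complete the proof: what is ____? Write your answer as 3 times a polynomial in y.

3(9y^3 + 9y^2 - y - 2)

Only t ≡ 1 (mod 3) is unaccounted for. Put t = 3y+1:
(3y+1)^3 - 4(3y+1) - 3 expands to 27y^3 + 27y^2 - 3y - 6,
and factoring out 3 leaves 3(9y^3 + 9y^2 - y - 2).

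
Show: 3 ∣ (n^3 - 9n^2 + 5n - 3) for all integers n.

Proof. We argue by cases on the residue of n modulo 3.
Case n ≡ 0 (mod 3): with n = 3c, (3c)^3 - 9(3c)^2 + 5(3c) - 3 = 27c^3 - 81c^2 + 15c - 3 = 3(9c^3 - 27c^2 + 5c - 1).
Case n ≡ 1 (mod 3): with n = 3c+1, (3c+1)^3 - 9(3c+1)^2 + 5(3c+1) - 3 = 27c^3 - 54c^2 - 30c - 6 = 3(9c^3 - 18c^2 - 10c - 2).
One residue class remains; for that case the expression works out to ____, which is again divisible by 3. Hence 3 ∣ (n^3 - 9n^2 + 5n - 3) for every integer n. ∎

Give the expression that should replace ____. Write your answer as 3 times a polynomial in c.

The residues treated are {0, 1}, so the missing case is n ≡ 2 (mod 3); write n = 3c+2.
Then (3c+2)^3 - 9(3c+2)^2 + 5(3c+2) - 3 = 27c^3 - 27c^2 - 57c - 21 = 3(9c^3 - 9c^2 - 19c - 7).

3(9c^3 - 9c^2 - 19c - 7)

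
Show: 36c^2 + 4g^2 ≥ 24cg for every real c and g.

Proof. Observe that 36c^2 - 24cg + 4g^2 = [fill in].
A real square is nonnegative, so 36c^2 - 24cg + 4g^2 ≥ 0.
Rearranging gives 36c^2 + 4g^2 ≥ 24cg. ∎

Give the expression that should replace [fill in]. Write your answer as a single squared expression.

(6c - 2g)^2

36c^2 - 24cg + 4g^2 is a perfect-square trinomial: the outer terms are (6c)^2 and (2g)^2, and the cross term is -2·6c·2g.
So 36c^2 - 24cg + 4g^2 = (6c - 2g)^2 ≥ 0.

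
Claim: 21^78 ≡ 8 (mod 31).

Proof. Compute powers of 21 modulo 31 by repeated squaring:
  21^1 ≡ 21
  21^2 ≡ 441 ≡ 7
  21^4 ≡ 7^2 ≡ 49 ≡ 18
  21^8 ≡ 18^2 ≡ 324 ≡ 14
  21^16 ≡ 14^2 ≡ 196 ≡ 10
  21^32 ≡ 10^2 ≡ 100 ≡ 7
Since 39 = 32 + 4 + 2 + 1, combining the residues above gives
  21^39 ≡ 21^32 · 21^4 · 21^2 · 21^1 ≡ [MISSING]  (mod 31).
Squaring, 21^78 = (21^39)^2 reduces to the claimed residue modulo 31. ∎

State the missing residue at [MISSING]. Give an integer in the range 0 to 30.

15

21^32 · 21^4 · 21^2 · 21^1 ≡ 7 · 18 · 7 · 21 = 18522.
18522 mod 31 = 15, so 21^39 ≡ 15 (mod 31).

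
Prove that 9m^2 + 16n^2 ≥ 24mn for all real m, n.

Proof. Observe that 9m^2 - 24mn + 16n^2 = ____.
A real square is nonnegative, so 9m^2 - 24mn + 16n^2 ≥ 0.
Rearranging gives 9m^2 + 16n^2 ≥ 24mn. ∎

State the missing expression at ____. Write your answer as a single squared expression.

(3m - 4n)^2

9m^2 - 24mn + 16n^2 is a perfect-square trinomial: the outer terms are (3m)^2 and (4n)^2, and the cross term is -2·3m·4n.
So 9m^2 - 24mn + 16n^2 = (3m - 4n)^2 ≥ 0.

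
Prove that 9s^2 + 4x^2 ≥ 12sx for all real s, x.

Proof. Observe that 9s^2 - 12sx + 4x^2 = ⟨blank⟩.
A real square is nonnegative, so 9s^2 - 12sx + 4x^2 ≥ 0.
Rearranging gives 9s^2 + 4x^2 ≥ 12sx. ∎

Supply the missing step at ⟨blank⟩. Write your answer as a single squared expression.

The leading and trailing coefficients are 3^2 and 2^2, and 12 = 2·3·2, so the trinomial is (3s - 2x)^2.
Hence 9s^2 - 12sx + 4x^2 ≥ 0.

(3s - 2x)^2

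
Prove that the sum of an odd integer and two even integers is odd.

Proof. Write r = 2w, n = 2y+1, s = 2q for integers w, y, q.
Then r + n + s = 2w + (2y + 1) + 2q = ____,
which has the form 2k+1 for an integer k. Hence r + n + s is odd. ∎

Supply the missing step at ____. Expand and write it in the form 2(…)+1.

Expanding: 2w + (2y + 1) + 2q = 2q + 2w + 2y + 1.
Every term except the constant is even, so this is 2(q + w + y) + 1,
and q + w + y ∈ ℤ gives the required form.

2(q + w + y) + 1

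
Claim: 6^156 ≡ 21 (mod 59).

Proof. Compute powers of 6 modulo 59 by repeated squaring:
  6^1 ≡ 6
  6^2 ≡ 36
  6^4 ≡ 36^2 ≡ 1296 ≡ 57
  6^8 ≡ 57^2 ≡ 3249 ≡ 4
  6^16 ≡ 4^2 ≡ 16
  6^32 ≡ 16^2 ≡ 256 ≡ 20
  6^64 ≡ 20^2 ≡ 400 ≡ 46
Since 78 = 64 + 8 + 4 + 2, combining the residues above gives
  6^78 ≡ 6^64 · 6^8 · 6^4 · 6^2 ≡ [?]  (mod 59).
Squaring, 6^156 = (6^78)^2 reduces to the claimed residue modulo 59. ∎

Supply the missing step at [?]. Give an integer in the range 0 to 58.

27

Multiply the listed residues: 46 · 4 · 57 · 36 = 184 → 10488 → 377568.
Reducing modulo 59: 377568 = 6399·59 + 27, so 6^78 ≡ 27.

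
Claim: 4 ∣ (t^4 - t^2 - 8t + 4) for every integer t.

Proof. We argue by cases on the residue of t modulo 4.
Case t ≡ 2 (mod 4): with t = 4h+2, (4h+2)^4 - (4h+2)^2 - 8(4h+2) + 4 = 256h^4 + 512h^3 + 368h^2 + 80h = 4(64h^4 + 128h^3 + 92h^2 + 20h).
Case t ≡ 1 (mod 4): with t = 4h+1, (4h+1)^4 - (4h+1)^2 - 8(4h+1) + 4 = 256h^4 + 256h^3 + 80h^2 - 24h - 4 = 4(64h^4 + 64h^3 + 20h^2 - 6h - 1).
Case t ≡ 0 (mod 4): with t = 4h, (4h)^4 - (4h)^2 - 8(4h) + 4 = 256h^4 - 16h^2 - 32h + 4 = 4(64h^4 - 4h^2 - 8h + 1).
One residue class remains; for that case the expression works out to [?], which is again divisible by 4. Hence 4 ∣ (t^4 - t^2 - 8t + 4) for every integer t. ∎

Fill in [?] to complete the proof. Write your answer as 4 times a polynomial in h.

The residues treated are {2, 1, 0}, so the missing case is t ≡ 3 (mod 4); write t = 4h+3.
Then (4h+3)^4 - (4h+3)^2 - 8(4h+3) + 4 = 256h^4 + 768h^3 + 848h^2 + 376h + 52 = 4(64h^4 + 192h^3 + 212h^2 + 94h + 13).

4(64h^4 + 192h^3 + 212h^2 + 94h + 13)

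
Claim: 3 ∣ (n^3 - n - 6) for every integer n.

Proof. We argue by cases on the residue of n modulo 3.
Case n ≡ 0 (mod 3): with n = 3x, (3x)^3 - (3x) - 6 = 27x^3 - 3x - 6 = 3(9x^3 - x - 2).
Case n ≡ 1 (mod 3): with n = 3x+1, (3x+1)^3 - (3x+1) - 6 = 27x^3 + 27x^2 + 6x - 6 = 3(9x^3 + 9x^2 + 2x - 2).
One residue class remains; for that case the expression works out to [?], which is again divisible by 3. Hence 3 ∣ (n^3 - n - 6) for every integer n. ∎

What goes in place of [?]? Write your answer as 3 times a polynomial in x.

The residues treated are {0, 1}, so the missing case is n ≡ 2 (mod 3); write n = 3x+2.
Then (3x+2)^3 - (3x+2) - 6 = 27x^3 + 54x^2 + 33x = 3(9x^3 + 18x^2 + 11x).

3(9x^3 + 18x^2 + 11x)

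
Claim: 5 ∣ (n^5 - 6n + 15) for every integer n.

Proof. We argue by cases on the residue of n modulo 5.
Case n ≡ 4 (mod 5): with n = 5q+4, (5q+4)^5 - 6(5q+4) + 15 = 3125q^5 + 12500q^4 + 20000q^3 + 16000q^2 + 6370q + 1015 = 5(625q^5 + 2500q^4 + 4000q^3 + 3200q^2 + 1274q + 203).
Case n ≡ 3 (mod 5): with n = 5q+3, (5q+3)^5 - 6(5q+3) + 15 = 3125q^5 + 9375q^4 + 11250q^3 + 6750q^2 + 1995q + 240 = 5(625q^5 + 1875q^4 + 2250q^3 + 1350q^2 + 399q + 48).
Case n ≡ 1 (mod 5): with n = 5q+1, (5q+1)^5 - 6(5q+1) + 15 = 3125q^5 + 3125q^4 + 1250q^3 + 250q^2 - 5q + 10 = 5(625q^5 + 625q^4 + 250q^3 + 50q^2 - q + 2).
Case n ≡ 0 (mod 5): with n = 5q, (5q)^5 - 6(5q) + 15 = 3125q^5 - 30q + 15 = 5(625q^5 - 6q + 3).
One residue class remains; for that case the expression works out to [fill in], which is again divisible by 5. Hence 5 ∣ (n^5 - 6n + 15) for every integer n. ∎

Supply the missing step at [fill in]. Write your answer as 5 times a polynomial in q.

5(625q^5 + 1250q^4 + 1000q^3 + 400q^2 + 74q + 7)

The residues treated are {4, 3, 1, 0}, so the missing case is n ≡ 2 (mod 5); write n = 5q+2.
Then (5q+2)^5 - 6(5q+2) + 15 = 3125q^5 + 6250q^4 + 5000q^3 + 2000q^2 + 370q + 35 = 5(625q^5 + 1250q^4 + 1000q^3 + 400q^2 + 74q + 7).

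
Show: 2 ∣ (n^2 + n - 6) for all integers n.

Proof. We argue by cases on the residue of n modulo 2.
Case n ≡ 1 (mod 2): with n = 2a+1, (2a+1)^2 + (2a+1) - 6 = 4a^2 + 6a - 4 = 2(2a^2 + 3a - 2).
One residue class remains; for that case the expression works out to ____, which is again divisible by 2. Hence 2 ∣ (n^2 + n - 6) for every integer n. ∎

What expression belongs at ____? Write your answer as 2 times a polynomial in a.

2(2a^2 + a - 3)

The residues treated are {1}, so the missing case is n ≡ 0 (mod 2); write n = 2a.
Then (2a)^2 + (2a) - 6 = 4a^2 + 2a - 6 = 2(2a^2 + a - 3).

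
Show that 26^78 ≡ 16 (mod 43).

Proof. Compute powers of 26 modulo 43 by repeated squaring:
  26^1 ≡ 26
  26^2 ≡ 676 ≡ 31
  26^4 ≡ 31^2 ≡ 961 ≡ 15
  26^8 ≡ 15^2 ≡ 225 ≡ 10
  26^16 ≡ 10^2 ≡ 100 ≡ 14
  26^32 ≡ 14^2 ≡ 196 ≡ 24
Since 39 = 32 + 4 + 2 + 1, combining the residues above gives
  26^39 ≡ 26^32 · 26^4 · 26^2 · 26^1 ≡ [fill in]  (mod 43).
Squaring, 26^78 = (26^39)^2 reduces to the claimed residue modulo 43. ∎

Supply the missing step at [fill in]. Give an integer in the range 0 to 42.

39

26^32 · 26^4 · 26^2 · 26^1 ≡ 24 · 15 · 31 · 26 = 290160.
290160 mod 43 = 39, so 26^39 ≡ 39 (mod 43).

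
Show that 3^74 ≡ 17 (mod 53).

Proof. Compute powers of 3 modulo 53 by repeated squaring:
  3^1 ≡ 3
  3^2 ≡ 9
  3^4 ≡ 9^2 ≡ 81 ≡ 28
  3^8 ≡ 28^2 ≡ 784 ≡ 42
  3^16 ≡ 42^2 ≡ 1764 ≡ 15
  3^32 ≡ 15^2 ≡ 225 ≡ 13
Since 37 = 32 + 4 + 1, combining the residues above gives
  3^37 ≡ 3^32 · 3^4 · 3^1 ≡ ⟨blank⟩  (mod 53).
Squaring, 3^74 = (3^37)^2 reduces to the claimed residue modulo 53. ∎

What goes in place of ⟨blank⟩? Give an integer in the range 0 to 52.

Multiply the listed residues: 13 · 28 · 3 = 364 → 1092.
Reducing modulo 53: 1092 = 20·53 + 32, so 3^37 ≡ 32.

32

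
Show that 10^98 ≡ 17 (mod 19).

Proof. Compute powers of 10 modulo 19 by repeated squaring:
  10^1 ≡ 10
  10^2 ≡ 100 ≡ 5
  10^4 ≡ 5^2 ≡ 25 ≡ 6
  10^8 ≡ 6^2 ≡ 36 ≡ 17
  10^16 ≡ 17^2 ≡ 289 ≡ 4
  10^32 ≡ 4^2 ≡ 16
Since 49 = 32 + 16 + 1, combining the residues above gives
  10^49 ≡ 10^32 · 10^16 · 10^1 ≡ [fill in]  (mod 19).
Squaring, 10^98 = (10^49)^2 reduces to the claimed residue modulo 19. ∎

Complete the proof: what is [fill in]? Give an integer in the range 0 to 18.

Multiply the listed residues: 16 · 4 · 10 = 64 → 640.
Reducing modulo 19: 640 = 33·19 + 13, so 10^49 ≡ 13.

13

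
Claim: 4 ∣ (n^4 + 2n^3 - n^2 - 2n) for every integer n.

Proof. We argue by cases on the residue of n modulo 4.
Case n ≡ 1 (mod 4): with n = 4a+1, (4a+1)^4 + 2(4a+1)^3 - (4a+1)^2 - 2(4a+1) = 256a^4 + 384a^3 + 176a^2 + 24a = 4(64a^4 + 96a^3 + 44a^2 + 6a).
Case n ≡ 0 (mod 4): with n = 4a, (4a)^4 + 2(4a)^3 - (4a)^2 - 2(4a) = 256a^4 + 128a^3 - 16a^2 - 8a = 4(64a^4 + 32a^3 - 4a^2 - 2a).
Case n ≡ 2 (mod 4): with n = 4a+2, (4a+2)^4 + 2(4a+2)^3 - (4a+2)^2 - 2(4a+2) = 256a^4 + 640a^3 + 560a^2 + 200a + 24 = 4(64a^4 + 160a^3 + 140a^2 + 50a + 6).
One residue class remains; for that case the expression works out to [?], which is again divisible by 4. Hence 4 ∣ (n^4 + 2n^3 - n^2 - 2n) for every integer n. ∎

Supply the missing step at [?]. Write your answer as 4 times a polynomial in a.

4(64a^4 + 224a^3 + 284a^2 + 154a + 30)

Only n ≡ 3 (mod 4) is unaccounted for. Put n = 4a+3:
(4a+3)^4 + 2(4a+3)^3 - (4a+3)^2 - 2(4a+3) expands to 256a^4 + 896a^3 + 1136a^2 + 616a + 120,
and factoring out 4 leaves 4(64a^4 + 224a^3 + 284a^2 + 154a + 30).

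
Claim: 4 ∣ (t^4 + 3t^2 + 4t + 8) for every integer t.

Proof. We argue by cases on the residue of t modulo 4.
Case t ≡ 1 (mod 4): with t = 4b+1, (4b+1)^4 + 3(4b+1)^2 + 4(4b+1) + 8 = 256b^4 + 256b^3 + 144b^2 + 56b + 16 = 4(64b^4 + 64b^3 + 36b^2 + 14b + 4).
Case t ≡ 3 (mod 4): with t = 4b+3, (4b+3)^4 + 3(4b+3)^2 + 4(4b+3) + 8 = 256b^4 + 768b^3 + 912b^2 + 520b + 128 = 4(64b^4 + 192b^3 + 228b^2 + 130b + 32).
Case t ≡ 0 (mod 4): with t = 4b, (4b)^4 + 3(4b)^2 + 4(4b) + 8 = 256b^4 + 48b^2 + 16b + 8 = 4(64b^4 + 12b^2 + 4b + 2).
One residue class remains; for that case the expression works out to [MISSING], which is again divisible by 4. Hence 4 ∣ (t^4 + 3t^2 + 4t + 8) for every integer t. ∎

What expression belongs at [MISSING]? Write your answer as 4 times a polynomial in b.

4(64b^4 + 128b^3 + 108b^2 + 48b + 11)

The residues treated are {1, 3, 0}, so the missing case is t ≡ 2 (mod 4); write t = 4b+2.
Then (4b+2)^4 + 3(4b+2)^2 + 4(4b+2) + 8 = 256b^4 + 512b^3 + 432b^2 + 192b + 44 = 4(64b^4 + 128b^3 + 108b^2 + 48b + 11).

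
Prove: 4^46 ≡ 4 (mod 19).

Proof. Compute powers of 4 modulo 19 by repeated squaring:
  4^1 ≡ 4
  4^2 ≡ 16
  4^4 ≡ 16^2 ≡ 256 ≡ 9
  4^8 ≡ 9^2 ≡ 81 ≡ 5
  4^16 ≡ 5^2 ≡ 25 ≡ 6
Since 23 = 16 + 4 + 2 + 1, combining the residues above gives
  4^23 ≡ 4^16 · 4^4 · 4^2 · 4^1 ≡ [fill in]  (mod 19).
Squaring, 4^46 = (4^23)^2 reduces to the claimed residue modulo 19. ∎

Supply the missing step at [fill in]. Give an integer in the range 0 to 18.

4^16 · 4^4 · 4^2 · 4^1 ≡ 6 · 9 · 16 · 4 = 3456.
3456 mod 19 = 17, so 4^23 ≡ 17 (mod 19).

17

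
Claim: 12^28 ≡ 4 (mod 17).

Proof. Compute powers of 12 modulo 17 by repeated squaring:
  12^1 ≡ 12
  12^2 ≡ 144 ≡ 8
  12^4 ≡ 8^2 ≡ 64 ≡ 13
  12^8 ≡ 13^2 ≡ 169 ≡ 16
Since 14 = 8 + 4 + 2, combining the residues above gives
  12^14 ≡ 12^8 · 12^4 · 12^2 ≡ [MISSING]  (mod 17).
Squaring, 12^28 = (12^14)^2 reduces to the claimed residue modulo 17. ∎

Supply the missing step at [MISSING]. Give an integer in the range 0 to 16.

Multiply the listed residues: 16 · 13 · 8 = 208 → 1664.
Reducing modulo 17: 1664 = 97·17 + 15, so 12^14 ≡ 15.

15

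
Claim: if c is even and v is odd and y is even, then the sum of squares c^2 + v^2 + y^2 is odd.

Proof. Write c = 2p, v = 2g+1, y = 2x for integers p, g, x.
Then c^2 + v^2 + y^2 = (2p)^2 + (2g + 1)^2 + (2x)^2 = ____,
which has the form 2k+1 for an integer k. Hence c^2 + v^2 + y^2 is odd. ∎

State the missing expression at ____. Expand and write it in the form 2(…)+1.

2(2g^2 + 2g + 2p^2 + 2x^2) + 1

Expanding: (2p)^2 + (2g + 1)^2 + (2x)^2 = 4g^2 + 4g + 4p^2 + 4x^2 + 1.
Every term except the constant is even, so this is 2(2g^2 + 2g + 2p^2 + 2x^2) + 1,
and 2g^2 + 2g + 2p^2 + 2x^2 ∈ ℤ gives the required form.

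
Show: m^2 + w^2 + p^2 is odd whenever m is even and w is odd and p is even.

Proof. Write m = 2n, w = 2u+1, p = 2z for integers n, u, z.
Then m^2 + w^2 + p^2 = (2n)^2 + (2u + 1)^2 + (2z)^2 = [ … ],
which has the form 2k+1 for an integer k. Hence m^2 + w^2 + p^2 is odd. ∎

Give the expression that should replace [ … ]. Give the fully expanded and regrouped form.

2(2n^2 + 2u^2 + 2u + 2z^2) + 1

(2n)^2 + (2u + 1)^2 + (2z)^2 = 4n^2 + 4u^2 + 4u + 4z^2 + 1
= 2(2n^2 + 2u^2 + 2u + 2z^2) + 1.
Since 2n^2 + 2u^2 + 2u + 2z^2 is an integer, the sum of squares is of the form 2k+1 for an integer k.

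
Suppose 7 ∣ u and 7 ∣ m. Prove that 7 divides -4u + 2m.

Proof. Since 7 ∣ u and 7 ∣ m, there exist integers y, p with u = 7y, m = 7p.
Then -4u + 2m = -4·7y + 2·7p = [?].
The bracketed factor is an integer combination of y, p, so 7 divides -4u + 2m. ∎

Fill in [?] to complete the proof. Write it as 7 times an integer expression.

Each term has a factor of 7: -4·7y + 2·7p = 7·(2p - 4y).
Since 2p - 4y is an integer, 7 ∣ (-4u + 2m).

7(2p - 4y)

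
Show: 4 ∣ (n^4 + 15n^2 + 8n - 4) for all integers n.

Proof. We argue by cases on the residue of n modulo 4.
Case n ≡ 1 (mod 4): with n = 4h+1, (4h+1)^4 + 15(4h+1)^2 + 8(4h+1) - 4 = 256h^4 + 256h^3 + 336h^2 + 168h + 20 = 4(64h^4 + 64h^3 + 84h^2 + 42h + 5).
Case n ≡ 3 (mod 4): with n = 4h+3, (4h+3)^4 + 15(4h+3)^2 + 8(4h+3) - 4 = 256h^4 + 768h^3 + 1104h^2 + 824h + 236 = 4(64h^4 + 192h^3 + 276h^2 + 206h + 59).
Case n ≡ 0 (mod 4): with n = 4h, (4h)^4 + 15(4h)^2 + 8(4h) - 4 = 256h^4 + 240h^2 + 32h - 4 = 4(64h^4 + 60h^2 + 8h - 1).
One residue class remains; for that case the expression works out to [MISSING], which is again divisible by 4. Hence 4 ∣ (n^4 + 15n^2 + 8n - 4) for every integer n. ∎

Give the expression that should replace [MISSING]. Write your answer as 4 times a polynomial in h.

4(64h^4 + 128h^3 + 156h^2 + 100h + 22)

Only n ≡ 2 (mod 4) is unaccounted for. Put n = 4h+2:
(4h+2)^4 + 15(4h+2)^2 + 8(4h+2) - 4 expands to 256h^4 + 512h^3 + 624h^2 + 400h + 88,
and factoring out 4 leaves 4(64h^4 + 128h^3 + 156h^2 + 100h + 22).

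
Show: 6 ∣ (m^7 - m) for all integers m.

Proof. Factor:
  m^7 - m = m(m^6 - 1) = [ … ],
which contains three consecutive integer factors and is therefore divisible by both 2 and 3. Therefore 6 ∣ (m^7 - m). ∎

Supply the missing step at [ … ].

m^6 - 1 = (m^2 - 1)(m^4 + m^2 + 1), and m^2 - 1 = (m-1)(m+1).
So m(m^6 - 1) = (m - 1)m(m + 1)(m^4 + m^2 + 1).

(m - 1)m(m + 1)(m^4 + m^2 + 1)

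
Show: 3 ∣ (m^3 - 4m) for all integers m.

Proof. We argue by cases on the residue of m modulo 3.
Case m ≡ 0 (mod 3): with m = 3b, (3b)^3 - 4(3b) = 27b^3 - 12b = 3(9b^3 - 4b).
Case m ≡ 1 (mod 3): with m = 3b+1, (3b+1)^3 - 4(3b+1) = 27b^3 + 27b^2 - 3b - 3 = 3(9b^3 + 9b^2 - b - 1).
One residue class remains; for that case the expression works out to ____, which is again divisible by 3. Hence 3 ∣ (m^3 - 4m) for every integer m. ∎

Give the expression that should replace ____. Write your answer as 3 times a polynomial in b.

3(9b^3 + 18b^2 + 8b)

The residues treated are {0, 1}, so the missing case is m ≡ 2 (mod 3); write m = 3b+2.
Then (3b+2)^3 - 4(3b+2) = 27b^3 + 54b^2 + 24b = 3(9b^3 + 18b^2 + 8b).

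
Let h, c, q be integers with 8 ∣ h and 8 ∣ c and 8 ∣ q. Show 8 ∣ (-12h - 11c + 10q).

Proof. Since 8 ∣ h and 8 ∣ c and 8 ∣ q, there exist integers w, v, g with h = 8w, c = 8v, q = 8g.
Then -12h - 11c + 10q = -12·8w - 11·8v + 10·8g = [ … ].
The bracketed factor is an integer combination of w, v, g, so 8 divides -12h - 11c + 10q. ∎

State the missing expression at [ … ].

8(10g - 11v - 12w)

Pull the common 8 out of every term: -12·8w - 11·8v + 10·8g = 8(10g - 11v - 12w).
10g - 11v - 12w is an integer, which exhibits the divisibility.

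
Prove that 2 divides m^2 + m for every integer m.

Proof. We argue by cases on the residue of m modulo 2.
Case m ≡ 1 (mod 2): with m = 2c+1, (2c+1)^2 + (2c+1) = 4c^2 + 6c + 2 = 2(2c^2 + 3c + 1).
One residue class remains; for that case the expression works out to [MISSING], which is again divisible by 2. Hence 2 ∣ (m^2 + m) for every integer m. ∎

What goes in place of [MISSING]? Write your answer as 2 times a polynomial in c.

2(2c^2 + c)

Only m ≡ 0 (mod 2) is unaccounted for. Put m = 2c:
(2c)^2 + (2c) expands to 4c^2 + 2c,
and factoring out 2 leaves 2(2c^2 + c).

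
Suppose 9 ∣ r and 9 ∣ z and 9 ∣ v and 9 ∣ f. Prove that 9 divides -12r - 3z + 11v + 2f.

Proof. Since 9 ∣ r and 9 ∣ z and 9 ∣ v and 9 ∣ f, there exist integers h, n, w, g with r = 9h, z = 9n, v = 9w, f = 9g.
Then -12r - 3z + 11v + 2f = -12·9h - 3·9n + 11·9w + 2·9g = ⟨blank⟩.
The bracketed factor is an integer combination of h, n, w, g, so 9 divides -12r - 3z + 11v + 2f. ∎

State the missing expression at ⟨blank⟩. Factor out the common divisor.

9(2g - 12h - 3n + 11w)

Each term has a factor of 9: -12·9h - 3·9n + 11·9w + 2·9g = 9·(2g - 12h - 3n + 11w).
Since 2g - 12h - 3n + 11w is an integer, 9 ∣ (-12r - 3z + 11v + 2f).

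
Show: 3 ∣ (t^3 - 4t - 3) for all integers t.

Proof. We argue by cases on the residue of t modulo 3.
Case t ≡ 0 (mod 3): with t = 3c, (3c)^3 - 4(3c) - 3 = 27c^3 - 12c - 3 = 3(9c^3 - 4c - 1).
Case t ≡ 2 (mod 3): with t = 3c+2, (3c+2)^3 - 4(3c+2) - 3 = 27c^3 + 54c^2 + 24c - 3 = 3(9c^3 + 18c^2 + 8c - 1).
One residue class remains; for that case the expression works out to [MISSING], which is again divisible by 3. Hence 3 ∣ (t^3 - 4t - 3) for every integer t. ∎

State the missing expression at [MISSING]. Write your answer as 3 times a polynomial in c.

Only t ≡ 1 (mod 3) is unaccounted for. Put t = 3c+1:
(3c+1)^3 - 4(3c+1) - 3 expands to 27c^3 + 27c^2 - 3c - 6,
and factoring out 3 leaves 3(9c^3 + 9c^2 - c - 2).

3(9c^3 + 9c^2 - c - 2)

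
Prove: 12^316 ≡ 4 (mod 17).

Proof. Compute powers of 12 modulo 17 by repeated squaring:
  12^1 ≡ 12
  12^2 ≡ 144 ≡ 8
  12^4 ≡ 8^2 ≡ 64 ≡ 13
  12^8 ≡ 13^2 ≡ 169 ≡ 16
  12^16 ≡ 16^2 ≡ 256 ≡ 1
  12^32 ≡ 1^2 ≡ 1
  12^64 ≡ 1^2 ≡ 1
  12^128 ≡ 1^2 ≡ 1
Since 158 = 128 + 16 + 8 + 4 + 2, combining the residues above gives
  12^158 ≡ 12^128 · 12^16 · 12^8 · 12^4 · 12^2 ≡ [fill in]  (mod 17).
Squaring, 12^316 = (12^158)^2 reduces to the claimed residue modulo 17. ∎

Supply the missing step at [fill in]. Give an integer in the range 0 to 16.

Multiply the listed residues: 1 · 1 · 16 · 13 · 8 = 1 → 16 → 208 → 1664.
Reducing modulo 17: 1664 = 97·17 + 15, so 12^158 ≡ 15.

15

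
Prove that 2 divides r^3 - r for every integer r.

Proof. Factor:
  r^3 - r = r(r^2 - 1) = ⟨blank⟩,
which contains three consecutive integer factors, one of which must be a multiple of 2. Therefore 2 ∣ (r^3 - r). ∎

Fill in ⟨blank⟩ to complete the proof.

r(r^2 - 1) = r(r - 1)(r + 1) = (r - 1)r(r + 1).
These three factors are consecutive integers, so their product is divisible by 2.

(r - 1)r(r + 1)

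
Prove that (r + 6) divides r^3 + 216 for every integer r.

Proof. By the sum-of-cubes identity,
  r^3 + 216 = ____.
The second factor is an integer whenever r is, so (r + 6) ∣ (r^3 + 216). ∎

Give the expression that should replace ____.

(r + 6)(r^2 - 6r + 36)

a^3 + b^3 = (a + b)(a^2 - ab + b^2). With a = r, b = 6:
r^3 + 216 = (r + 6)(r^2 - 6r + 36).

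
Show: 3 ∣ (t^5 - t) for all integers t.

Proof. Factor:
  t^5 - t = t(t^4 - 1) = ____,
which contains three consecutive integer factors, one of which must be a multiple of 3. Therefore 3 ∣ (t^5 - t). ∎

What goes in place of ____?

(t - 1)t(t + 1)(t^2 + 1)

t^4 - 1 = (t^2 - 1)(t^2 + 1), and t^2 - 1 = (t-1)(t+1).
So t(t^4 - 1) = (t - 1)t(t + 1)(t^2 + 1).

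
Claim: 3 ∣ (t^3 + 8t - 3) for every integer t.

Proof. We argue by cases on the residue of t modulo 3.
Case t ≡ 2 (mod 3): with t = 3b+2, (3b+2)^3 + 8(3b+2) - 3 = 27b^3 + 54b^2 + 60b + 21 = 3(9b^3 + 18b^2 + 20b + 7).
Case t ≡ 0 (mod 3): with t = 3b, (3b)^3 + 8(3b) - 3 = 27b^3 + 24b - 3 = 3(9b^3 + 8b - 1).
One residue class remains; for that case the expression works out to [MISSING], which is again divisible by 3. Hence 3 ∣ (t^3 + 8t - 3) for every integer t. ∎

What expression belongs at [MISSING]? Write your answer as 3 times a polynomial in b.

3(9b^3 + 9b^2 + 11b + 2)

Only t ≡ 1 (mod 3) is unaccounted for. Put t = 3b+1:
(3b+1)^3 + 8(3b+1) - 3 expands to 27b^3 + 27b^2 + 33b + 6,
and factoring out 3 leaves 3(9b^3 + 9b^2 + 11b + 2).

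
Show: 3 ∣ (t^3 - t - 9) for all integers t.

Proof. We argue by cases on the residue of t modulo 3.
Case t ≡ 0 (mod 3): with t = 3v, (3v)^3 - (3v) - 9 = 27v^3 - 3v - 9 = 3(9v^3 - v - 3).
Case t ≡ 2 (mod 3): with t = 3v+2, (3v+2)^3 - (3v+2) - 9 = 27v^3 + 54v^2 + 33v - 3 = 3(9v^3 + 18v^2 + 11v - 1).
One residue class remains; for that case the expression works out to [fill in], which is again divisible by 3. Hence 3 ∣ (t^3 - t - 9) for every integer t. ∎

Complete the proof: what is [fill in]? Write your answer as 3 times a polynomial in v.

3(9v^3 + 9v^2 + 2v - 3)

The residues treated are {0, 2}, so the missing case is t ≡ 1 (mod 3); write t = 3v+1.
Then (3v+1)^3 - (3v+1) - 9 = 27v^3 + 27v^2 + 6v - 9 = 3(9v^3 + 9v^2 + 2v - 3).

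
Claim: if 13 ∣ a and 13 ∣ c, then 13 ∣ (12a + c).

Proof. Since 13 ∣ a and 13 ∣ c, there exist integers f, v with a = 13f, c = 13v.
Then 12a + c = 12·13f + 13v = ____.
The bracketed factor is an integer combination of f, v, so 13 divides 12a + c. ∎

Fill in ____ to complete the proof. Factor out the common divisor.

Each term has a factor of 13: 12·13f + 13v = 13·(12f + v).
Since 12f + v is an integer, 13 ∣ (12a + c).

13(12f + v)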